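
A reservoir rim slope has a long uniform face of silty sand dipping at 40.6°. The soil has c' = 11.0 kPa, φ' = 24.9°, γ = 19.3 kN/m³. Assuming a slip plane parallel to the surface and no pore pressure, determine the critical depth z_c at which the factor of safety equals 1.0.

z_c = 2.52 m

Setting FS = 1.00 in FS = [c' + γz cos²β tanφ'] / [γz sinβ cosβ] and solving for z:
z = c' / [γ cosβ (FS·sinβ − cosβ·tanφ')]
  = 11.0 / [19.3·cos40.6°·(1.00·sin40.6° − cos40.6°·tan24.9°)]
  = 11.0 / [19.3·0.7593·(1.00·0.6508 − 0.7593·0.4642)]
  = 11.0 / 4.3717 = 2.516 m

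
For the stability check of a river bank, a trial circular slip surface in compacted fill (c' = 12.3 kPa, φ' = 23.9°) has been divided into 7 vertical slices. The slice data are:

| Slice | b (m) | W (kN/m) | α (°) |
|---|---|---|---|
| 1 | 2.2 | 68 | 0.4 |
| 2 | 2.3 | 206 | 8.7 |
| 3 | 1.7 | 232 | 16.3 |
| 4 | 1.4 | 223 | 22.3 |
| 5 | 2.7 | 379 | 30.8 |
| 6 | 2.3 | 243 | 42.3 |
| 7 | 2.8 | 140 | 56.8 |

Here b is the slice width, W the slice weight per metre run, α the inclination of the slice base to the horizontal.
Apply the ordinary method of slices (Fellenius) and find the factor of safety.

Ordinary method of slices: FS = Σ[c'·Δl_i + (W_i cosα_i)·tanφ'] / Σ W_i sinα_i, with Δl_i = b_i / cosα_i.
Slice 1: Δl = 2.2/cos0.4° = 2.200 m; N'_1 = 68·cos0.4° = 68.0; c'Δl = 27.06; W sinα = 0.5
Slice 2: Δl = 2.3/cos8.7° = 2.327 m; N'_2 = 206·cos8.7° = 203.6; c'Δl = 28.62; W sinα = 31.2
Slice 3: Δl = 1.7/cos16.3° = 1.771 m; N'_3 = 232·cos16.3° = 222.7; c'Δl = 21.79; W sinα = 65.1
Slice 4: Δl = 1.4/cos22.3° = 1.513 m; N'_4 = 223·cos22.3° = 206.3; c'Δl = 18.61; W sinα = 84.6
Slice 5: Δl = 2.7/cos30.8° = 3.143 m; N'_5 = 379·cos30.8° = 325.5; c'Δl = 38.66; W sinα = 194.1
Slice 6: Δl = 2.3/cos42.3° = 3.110 m; N'_6 = 243·cos42.3° = 179.7; c'Δl = 38.25; W sinα = 163.5
Slice 7: Δl = 2.8/cos56.8° = 5.114 m; N'_7 = 140·cos56.8° = 76.7; c'Δl = 62.90; W sinα = 117.1
Σc'Δl = 235.9 kN/m; ΣN' = 1282.6 kN/m; ΣW sinα = 656.1 kN/m
Resisting = 235.9 + 1282.6·tan23.9° = 235.9 + 568.4 = 804.2 kN/m
FS = 804.2 / 656.1 = 1.226

FS = 1.23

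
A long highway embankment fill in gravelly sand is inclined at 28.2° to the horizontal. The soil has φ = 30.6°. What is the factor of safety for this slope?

FS = 1.10

For a dry cohesionless infinite slope the factor of safety is FS = tanφ / tanβ.
FS = tan30.6° / tan28.2° = 0.5914 / 0.5362 = 1.103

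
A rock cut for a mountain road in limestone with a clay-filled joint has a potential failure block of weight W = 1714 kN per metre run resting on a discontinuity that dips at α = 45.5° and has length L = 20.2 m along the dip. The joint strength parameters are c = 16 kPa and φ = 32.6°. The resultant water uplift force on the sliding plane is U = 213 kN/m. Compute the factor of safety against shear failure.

FS = 0.78

Resolving the block weight along and normal to the plane and applying the Mohr–Coulomb strength on the joint:
N' = W cosα − U = 1714·cos45.5° − 213 = 988.4 kN/m
Driving force T = W sinα = 1714·sin45.5° = 1222.5 kN/m
Resisting force R = c·L + N'·tanφ = 16·20.2 + 988.4·tan32.6° = 323.2 + 632.1 = 955.3 kN/m
FS = R / T = 955.3 / 1222.5 = 0.781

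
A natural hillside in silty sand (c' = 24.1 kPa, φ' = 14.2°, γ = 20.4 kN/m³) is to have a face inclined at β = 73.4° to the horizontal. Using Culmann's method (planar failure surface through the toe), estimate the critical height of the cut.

Culmann's analysis gives the critical failure plane at α_cr = (β + φ')/2 = (73.4 + 14.2)/2 = 43.8°, and the critical height
H_c = (4c'/γ) · sinβ cosφ' / [1 − cos(β − φ')]
    = (4·24.1/20.4) · sin73.4°·cos14.2° / [1 − cos(59.2°)]
    = 4.725 · 0.9583·0.9694 / [1 − 0.5120]
    = 4.725 · 0.9290 / 0.4880
    = 9.00 m

H_c = 9.00 m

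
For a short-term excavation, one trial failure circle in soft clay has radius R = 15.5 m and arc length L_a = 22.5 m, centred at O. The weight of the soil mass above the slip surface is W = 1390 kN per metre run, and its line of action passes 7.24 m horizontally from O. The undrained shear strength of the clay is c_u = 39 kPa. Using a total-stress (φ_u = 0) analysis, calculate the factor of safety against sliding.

FS = 1.35

Taking moments about the centre O, the resisting moment is provided by the undrained shear strength acting along the arc:
M_R = c_u·L_a·R = 39·22.50·15.5 = 13601.2 kN·m/m
M_D = W·d = 1390·7.24 = 10063.6 kN·m/m
FS = M_R / M_D = 13601.2 / 10063.6 = 1.352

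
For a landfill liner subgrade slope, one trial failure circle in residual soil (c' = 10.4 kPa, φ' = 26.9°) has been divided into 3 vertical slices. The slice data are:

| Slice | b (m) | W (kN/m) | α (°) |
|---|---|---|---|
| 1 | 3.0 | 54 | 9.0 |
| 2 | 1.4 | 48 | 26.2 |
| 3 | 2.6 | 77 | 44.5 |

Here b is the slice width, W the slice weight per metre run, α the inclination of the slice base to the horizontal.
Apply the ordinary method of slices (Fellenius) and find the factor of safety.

FS = 1.94

Ordinary method of slices: FS = Σ[c'·Δl_i + (W_i cosα_i)·tanφ'] / Σ W_i sinα_i, with Δl_i = b_i / cosα_i.
Slice 1: Δl = 3.0/cos9.0° = 3.037 m; N'_1 = 54·cos9.0° = 53.3; c'Δl = 31.59; W sinα = 8.4
Slice 2: Δl = 1.4/cos26.2° = 1.560 m; N'_2 = 48·cos26.2° = 43.1; c'Δl = 16.23; W sinα = 21.2
Slice 3: Δl = 2.6/cos44.5° = 3.645 m; N'_3 = 77·cos44.5° = 54.9; c'Δl = 37.91; W sinα = 54.0
Σc'Δl = 85.7 kN/m; ΣN' = 151.3 kN/m; ΣW sinα = 83.6 kN/m
Resisting = 85.7 + 151.3·tan26.9° = 85.7 + 76.8 = 162.5 kN/m
FS = 162.5 / 83.6 = 1.944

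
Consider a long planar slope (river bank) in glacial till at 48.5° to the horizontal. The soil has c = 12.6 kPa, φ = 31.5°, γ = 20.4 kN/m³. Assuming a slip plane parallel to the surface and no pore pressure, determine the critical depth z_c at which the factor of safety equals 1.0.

Setting FS = 1.00 in FS = [c + γz cos²β tanφ] / [γz sinβ cosβ] and solving for z:
z = c / [γ cosβ (FS·sinβ − cosβ·tanφ)]
  = 12.6 / [20.4·cos48.5°·(1.00·sin48.5° − cos48.5°·tan31.5°)]
  = 12.6 / [20.4·0.6626·(1.00·0.7490 − 0.6626·0.6128)]
  = 12.6 / 4.6352 = 2.718 m

z_c = 2.72 m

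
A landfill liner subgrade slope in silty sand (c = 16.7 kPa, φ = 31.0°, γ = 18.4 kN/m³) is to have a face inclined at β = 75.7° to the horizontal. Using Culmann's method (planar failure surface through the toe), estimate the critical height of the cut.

Culmann's analysis gives the critical failure plane at α_cr = (β + φ)/2 = (75.7 + 31.0)/2 = 53.4°, and the critical height
H_c = (4c/γ) · sinβ cosφ / [1 − cos(β − φ)]
    = (4·16.7/18.4) · sin75.7°·cos31.0° / [1 − cos(44.7°)]
    = 3.630 · 0.9690·0.8572 / [1 − 0.7108]
    = 3.630 · 0.8306 / 0.2892
    = 10.43 m

H_c = 10.43 m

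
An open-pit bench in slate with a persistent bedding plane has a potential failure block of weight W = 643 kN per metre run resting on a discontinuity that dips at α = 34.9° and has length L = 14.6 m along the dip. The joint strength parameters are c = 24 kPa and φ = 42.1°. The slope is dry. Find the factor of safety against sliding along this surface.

Resolving the block weight along and normal to the plane and applying the Mohr–Coulomb strength on the joint:
N' = W cosα = 643·cos34.9° = 527.4 kN/m
Driving force T = W sinα = 643·sin34.9° = 367.9 kN/m
Resisting force R = c·L + N'·tanφ = 24·14.6 + 527.4·tan42.1° = 350.4 + 476.5 = 826.9 kN/m
FS = R / T = 826.9 / 367.9 = 2.248

FS = 2.25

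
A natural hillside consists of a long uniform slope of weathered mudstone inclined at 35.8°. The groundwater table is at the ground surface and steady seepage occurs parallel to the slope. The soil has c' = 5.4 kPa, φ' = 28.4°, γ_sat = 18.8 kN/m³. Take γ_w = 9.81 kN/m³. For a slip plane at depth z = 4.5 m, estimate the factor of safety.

FS = 0.49

With seepage parallel to the slope and the water table at the surface, the effective normal stress on the slip plane uses the buoyant unit weight γ' = γ_sat − γ_w while the driving shear stress uses γ_sat:
FS = [c' + γ' z cos²β tanφ'] / [γ_sat z sinβ cosβ]
γ' = 18.8 − 9.81 = 8.99 kN/m³
Numerator = 5.4 + 8.99·4.5·cos²35.8°·tan28.4° = 5.4 + 8.99·4.5·0.6578·0.5407 = 19.789 kPa
Denominator = 18.8·4.5·sin35.8°·cos35.8° = 18.8·4.5·0.5850·0.8111 = 40.137 kPa
FS = 19.789 / 40.137 = 0.493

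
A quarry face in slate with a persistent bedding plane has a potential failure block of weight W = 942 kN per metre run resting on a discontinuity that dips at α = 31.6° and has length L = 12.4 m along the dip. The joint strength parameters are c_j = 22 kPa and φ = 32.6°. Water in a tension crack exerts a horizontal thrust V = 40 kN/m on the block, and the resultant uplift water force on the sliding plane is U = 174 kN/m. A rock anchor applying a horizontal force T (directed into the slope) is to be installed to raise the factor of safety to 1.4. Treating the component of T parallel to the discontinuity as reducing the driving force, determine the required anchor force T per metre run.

T = 51 kN/m

Resolving forces along and normal to the sliding plane, with the horizontal anchor force T adding T·sinα to the effective normal force and T·cosα acting up the plane against the driving force:
FS = [c_jL + (W cosα − U − V sinα + T sinα) tanφ] / [W sinα + V cosα − T cosα]
Without the anchor: N' = 607.4 kN/m, driving T_d = 527.7 kN/m, resisting R = 22·12.4 + 607.4·tan32.6° = 661.2 kN/m, FS = 1.25.
Setting FS = 1.4 and solving for T:
1.4·(527.7 − T cos31.6°) = 661.2 + T sin31.6°·tan32.6°
T·(sin31.6°·tan32.6° + 1.4·cos31.6°) = 1.4·527.7 − 661.2
T·(0.5240·0.6395 + 1.4·0.8517) = 738.7 − 661.2 = 77.5
T·1.5275 = 77.5
T = 50.7 kN/m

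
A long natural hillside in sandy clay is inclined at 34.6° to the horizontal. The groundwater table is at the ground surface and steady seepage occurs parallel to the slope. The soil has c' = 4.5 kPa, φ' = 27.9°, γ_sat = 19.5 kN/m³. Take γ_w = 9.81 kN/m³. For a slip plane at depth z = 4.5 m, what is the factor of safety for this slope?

With seepage parallel to the slope and the water table at the surface, the effective normal stress on the slip plane uses the buoyant unit weight γ' = γ_sat − γ_w while the driving shear stress uses γ_sat:
FS = [c' + γ' z cos²β tanφ'] / [γ_sat z sinβ cosβ]
γ' = 19.5 − 9.81 = 9.69 kN/m³
Numerator = 4.5 + 9.69·4.5·cos²34.6°·tan27.9° = 4.5 + 9.69·4.5·0.6776·0.5295 = 20.143 kPa
Denominator = 19.5·4.5·sin34.6°·cos34.6° = 19.5·4.5·0.5678·0.8231 = 41.015 kPa
FS = 20.143 / 41.015 = 0.491

FS = 0.49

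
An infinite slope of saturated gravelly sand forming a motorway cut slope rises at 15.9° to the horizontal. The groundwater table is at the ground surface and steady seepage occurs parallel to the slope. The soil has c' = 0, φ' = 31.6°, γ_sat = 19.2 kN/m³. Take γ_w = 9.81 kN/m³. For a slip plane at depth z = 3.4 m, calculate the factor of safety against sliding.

FS = 1.06

With seepage parallel to the slope and the water table at the surface, the effective normal stress on the slip plane uses the buoyant unit weight γ' = γ_sat − γ_w while the driving shear stress uses γ_sat:
FS = [c' + γ' z cos²β tanφ'] / [γ_sat z sinβ cosβ]
(For c' = 0 this reduces to FS = (γ'/γ_sat)·tanφ'/tanβ.)
γ' = 19.2 − 9.81 = 9.39 kN/m³
Numerator = 0.0 + 9.39·3.4·cos²15.9°·tan31.6° = 0.0 + 9.39·3.4·0.9249·0.6152 = 18.167 kPa
Denominator = 19.2·3.4·sin15.9°·cos15.9° = 19.2·3.4·0.2740·0.9617 = 17.200 kPa
FS = 18.167 / 17.200 = 1.056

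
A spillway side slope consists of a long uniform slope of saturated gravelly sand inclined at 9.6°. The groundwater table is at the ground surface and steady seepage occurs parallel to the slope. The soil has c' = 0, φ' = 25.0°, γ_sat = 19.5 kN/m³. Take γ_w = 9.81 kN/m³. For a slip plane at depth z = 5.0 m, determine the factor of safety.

FS = 1.37

With seepage parallel to the slope and the water table at the surface, the effective normal stress on the slip plane uses the buoyant unit weight γ' = γ_sat − γ_w while the driving shear stress uses γ_sat:
FS = [c' + γ' z cos²β tanφ'] / [γ_sat z sinβ cosβ]
(For c' = 0 this reduces to FS = (γ'/γ_sat)·tanφ'/tanβ.)
γ' = 19.5 − 9.81 = 9.69 kN/m³
Numerator = 0.0 + 9.69·5.0·cos²9.6°·tan25.0° = 0.0 + 9.69·5.0·0.9722·0.4663 = 21.964 kPa
Denominator = 19.5·5.0·sin9.6°·cos9.6° = 19.5·5.0·0.1668·0.9860 = 16.032 kPa
FS = 21.964 / 16.032 = 1.370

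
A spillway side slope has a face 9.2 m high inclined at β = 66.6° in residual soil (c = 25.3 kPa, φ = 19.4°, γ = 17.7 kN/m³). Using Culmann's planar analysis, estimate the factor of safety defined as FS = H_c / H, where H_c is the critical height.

FS = 1.68

H_c = (4c/γ) · sinβ cosφ / [1 − cos(β − φ)]
    = (4·25.3/17.7) · sin66.6°·cos19.4° / [1 − cos47.2°]
    = 5.718 · 0.8656 / 0.3206 = 15.44 m
FS = H_c / H = 15.44 / 9.2 = 1.678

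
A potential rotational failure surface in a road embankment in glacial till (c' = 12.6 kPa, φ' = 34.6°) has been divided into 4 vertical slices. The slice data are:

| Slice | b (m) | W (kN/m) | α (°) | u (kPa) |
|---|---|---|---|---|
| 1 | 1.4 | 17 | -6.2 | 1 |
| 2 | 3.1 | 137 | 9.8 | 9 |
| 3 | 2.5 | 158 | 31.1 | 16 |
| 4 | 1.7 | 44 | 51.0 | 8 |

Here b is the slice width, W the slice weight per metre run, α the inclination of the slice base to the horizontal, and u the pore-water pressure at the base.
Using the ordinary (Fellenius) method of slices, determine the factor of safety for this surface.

FS = 2.02

Ordinary method of slices: FS = Σ[c'·Δl_i + (W_i cosα_i − u_i·Δl_i)·tanφ'] / Σ W_i sinα_i, with Δl_i = b_i / cosα_i.
Slice 1: Δl = 1.4/cos(-6.2°) = 1.408 m; N'_1 = 17·cos(-6.2°) − 1·1.408 = 15.5; c'Δl = 17.74; W sinα = -1.8
Slice 2: Δl = 3.1/cos9.8° = 3.146 m; N'_2 = 137·cos9.8° − 9·3.146 = 106.7; c'Δl = 39.64; W sinα = 23.3
Slice 3: Δl = 2.5/cos31.1° = 2.920 m; N'_3 = 158·cos31.1° − 16·2.920 = 88.6; c'Δl = 36.79; W sinα = 81.6
Slice 4: Δl = 1.7/cos51.0° = 2.701 m; N'_4 = 44·cos51.0° − 8·2.701 = 6.1; c'Δl = 34.04; W sinα = 34.2
Σc'Δl = 128.2 kN/m; ΣN' = 216.8 kN/m; ΣW sinα = 137.3 kN/m
Resisting = 128.2 + 216.8·tan34.6° = 128.2 + 149.6 = 277.8 kN/m
FS = 277.8 / 137.3 = 2.023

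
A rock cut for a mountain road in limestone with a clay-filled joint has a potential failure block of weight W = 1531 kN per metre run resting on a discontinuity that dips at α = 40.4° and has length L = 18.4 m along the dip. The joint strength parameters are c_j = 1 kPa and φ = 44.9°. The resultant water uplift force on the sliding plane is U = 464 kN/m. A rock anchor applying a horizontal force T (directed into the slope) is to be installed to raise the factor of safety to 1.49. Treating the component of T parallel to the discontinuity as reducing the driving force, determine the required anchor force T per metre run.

T = 427 kN/m

Resolving forces along and normal to the sliding plane, with the horizontal anchor force T adding T·sinα to the effective normal force and T·cosα acting up the plane against the driving force:
FS = [c_jL + (W cosα − U + T sinα) tanφ] / [W sinα − T cosα]
Without the anchor: N' = 701.9 kN/m, driving T_d = 992.3 kN/m, resisting R = 1·18.4 + 701.9·tan44.9° = 717.9 kN/m, FS = 0.72.
Setting FS = 1.49 and solving for T:
1.49·(992.3 − T cos40.4°) = 717.9 + T sin40.4°·tan44.9°
T·(sin40.4°·tan44.9° + 1.49·cos40.4°) = 1.49·992.3 − 717.9
T·(0.6481·0.9965 + 1.49·0.7615) = 1478.5 − 717.9 = 760.6
T·1.7806 = 760.6
T = 427.2 kN/m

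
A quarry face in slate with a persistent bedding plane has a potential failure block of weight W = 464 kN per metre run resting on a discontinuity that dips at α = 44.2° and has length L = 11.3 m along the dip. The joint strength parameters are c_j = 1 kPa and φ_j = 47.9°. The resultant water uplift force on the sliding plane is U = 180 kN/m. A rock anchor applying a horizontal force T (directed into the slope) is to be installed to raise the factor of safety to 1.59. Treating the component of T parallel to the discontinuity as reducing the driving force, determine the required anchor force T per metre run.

T = 175 kN/m

Resolving forces along and normal to the sliding plane, with the horizontal anchor force T adding T·sinα to the effective normal force and T·cosα acting up the plane against the driving force:
FS = [c_jL + (W cosα − U + T sinα) tanφ_j] / [W sinα − T cosα]
Without the anchor: N' = 152.6 kN/m, driving T_d = 323.5 kN/m, resisting R = 1·11.3 + 152.6·tan47.9° = 180.2 kN/m, FS = 0.56.
Setting FS = 1.59 and solving for T:
1.59·(323.5 − T cos44.2°) = 180.2 + T sin44.2°·tan47.9°
T·(sin44.2°·tan47.9° + 1.59·cos44.2°) = 1.59·323.5 − 180.2
T·(0.6972·1.1067 + 1.59·0.7169) = 514.3 − 180.2 = 334.1
T·1.9115 = 334.1
T = 174.8 kN/m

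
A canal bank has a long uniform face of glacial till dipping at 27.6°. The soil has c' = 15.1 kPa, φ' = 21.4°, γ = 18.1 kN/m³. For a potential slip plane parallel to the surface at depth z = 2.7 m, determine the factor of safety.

For an infinite slope with a slip plane parallel to the surface (no pore pressure): FS = [c' + γz cos²β tanφ'] / [γz sinβ cosβ].
γz = 18.1·2.7 = 48.87 kN/m²
Numerator = 15.1 + 48.87·cos²27.6°·tan21.4° = 15.1 + 48.87·0.7854·0.3919 = 30.141 kPa
Denominator = 48.87·sin27.6°·cos27.6° = 48.87·0.4633·0.8862 = 20.065 kPa
FS = 30.141 / 20.065 = 1.502

FS = 1.50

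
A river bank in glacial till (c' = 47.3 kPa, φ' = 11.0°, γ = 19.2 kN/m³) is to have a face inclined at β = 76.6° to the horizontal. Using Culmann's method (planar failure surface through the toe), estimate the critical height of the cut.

Culmann's analysis gives the critical failure plane at α_cr = (β + φ')/2 = (76.6 + 11.0)/2 = 43.8°, and the critical height
H_c = (4c'/γ) · sinβ cosφ' / [1 − cos(β − φ')]
    = (4·47.3/19.2) · sin76.6°·cos11.0° / [1 − cos(65.6°)]
    = 9.854 · 0.9728·0.9816 / [1 − 0.4131]
    = 9.854 · 0.9549 / 0.5869
    = 16.03 m

H_c = 16.03 m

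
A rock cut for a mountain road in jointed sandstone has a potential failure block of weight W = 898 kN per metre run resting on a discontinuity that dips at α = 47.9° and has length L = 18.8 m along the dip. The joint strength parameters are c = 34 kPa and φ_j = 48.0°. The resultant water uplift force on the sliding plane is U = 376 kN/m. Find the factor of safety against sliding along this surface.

FS = 1.34

Resolving the block weight along and normal to the plane and applying the Mohr–Coulomb strength on the joint:
N' = W cosα − U = 898·cos47.9° − 376 = 226.0 kN/m
Driving force T = W sinα = 898·sin47.9° = 666.3 kN/m
Resisting force R = c·L + N'·tanφ_j = 34·18.8 + 226.0·tan48.0° = 639.2 + 251.0 = 890.2 kN/m
FS = R / T = 890.2 / 666.3 = 1.336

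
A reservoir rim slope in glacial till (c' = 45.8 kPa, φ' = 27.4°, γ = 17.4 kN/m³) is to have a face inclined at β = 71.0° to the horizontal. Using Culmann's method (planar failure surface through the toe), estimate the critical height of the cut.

H_c = 32.04 m

Culmann's analysis gives the critical failure plane at α_cr = (β + φ')/2 = (71.0 + 27.4)/2 = 49.2°, and the critical height
H_c = (4c'/γ) · sinβ cosφ' / [1 − cos(β − φ')]
    = (4·45.8/17.4) · sin71.0°·cos27.4° / [1 − cos(43.6°)]
    = 10.529 · 0.9455·0.8878 / [1 − 0.7242]
    = 10.529 · 0.8394 / 0.2758
    = 32.04 m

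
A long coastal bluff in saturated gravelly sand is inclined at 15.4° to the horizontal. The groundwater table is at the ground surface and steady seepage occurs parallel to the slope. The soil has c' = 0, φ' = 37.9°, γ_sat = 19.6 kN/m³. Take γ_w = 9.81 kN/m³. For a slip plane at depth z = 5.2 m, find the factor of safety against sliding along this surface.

With seepage parallel to the slope and the water table at the surface, the effective normal stress on the slip plane uses the buoyant unit weight γ' = γ_sat − γ_w while the driving shear stress uses γ_sat:
FS = [c' + γ' z cos²β tanφ'] / [γ_sat z sinβ cosβ]
(For c' = 0 this reduces to FS = (γ'/γ_sat)·tanφ'/tanβ.)
γ' = 19.6 − 9.81 = 9.79 kN/m³
Numerator = 0.0 + 9.79·5.2·cos²15.4°·tan37.9° = 0.0 + 9.79·5.2·0.9295·0.7785 = 36.836 kPa
Denominator = 19.6·5.2·sin15.4°·cos15.4° = 19.6·5.2·0.2656·0.9641 = 26.094 kPa
FS = 36.836 / 26.094 = 1.412

FS = 1.41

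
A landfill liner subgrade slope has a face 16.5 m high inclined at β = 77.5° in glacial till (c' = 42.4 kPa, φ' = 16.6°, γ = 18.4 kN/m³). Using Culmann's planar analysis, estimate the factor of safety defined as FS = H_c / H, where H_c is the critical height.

FS = 1.02

H_c = (4c'/γ) · sinβ cosφ' / [1 − cos(β − φ')]
    = (4·42.4/18.4) · sin77.5°·cos16.6° / [1 − cos60.9°]
    = 9.217 · 0.9356 / 0.5137 = 16.79 m
FS = H_c / H = 16.79 / 16.5 = 1.018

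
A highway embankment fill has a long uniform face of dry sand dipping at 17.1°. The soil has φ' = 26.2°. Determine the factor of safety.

FS = 1.60

For a dry cohesionless infinite slope the factor of safety is FS = tanφ' / tanβ.
FS = tan26.2° / tan17.1° = 0.4921 / 0.3076 = 1.599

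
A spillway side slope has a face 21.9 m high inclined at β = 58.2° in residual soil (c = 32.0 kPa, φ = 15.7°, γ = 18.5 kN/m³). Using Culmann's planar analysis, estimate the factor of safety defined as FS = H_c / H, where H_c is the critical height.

H_c = (4c/γ) · sinβ cosφ / [1 − cos(β − φ)]
    = (4·32.0/18.5) · sin58.2°·cos15.7° / [1 − cos42.5°]
    = 6.919 · 0.8182 / 0.2627 = 21.55 m
FS = H_c / H = 21.55 / 21.9 = 0.984

FS = 0.98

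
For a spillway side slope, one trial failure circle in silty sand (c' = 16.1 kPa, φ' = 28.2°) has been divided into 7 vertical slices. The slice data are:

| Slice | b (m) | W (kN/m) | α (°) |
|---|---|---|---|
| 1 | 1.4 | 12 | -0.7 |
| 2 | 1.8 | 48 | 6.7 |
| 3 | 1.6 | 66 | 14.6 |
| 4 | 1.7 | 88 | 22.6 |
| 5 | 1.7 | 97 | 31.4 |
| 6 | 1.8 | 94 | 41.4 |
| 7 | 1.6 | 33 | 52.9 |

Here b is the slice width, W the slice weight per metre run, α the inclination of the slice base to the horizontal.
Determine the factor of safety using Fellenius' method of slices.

FS = 2.18

Ordinary method of slices: FS = Σ[c'·Δl_i + (W_i cosα_i)·tanφ'] / Σ W_i sinα_i, with Δl_i = b_i / cosα_i.
Slice 1: Δl = 1.4/cos(-0.7°) = 1.400 m; N'_1 = 12·cos(-0.7°) = 12.0; c'Δl = 22.54; W sinα = -0.1
Slice 2: Δl = 1.8/cos6.7° = 1.812 m; N'_2 = 48·cos6.7° = 47.7; c'Δl = 29.18; W sinα = 5.6
Slice 3: Δl = 1.6/cos14.6° = 1.653 m; N'_3 = 66·cos14.6° = 63.9; c'Δl = 26.62; W sinα = 16.6
Slice 4: Δl = 1.7/cos22.6° = 1.841 m; N'_4 = 88·cos22.6° = 81.2; c'Δl = 29.65; W sinα = 33.8
Slice 5: Δl = 1.7/cos31.4° = 1.992 m; N'_5 = 97·cos31.4° = 82.8; c'Δl = 32.07; W sinα = 50.5
Slice 6: Δl = 1.8/cos41.4° = 2.400 m; N'_6 = 94·cos41.4° = 70.5; c'Δl = 38.63; W sinα = 62.2
Slice 7: Δl = 1.6/cos52.9° = 2.652 m; N'_7 = 33·cos52.9° = 19.9; c'Δl = 42.71; W sinα = 26.3
Σc'Δl = 221.4 kN/m; ΣN' = 378.0 kN/m; ΣW sinα = 194.9 kN/m
Resisting = 221.4 + 378.0·tan28.2° = 221.4 + 202.7 = 424.1 kN/m
FS = 424.1 / 194.9 = 2.176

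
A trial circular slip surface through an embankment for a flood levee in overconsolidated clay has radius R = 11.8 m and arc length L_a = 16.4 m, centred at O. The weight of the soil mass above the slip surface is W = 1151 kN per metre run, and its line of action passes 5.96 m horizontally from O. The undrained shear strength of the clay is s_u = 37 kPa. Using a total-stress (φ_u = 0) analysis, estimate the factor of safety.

FS = 1.04

Taking moments about the centre O, the resisting moment is provided by the undrained shear strength acting along the arc:
M_R = s_u·L_a·R = 37·16.40·11.8 = 7160.2 kN·m/m
M_D = W·d = 1151·5.96 = 6860.0 kN·m/m
FS = M_R / M_D = 7160.2 / 6860.0 = 1.044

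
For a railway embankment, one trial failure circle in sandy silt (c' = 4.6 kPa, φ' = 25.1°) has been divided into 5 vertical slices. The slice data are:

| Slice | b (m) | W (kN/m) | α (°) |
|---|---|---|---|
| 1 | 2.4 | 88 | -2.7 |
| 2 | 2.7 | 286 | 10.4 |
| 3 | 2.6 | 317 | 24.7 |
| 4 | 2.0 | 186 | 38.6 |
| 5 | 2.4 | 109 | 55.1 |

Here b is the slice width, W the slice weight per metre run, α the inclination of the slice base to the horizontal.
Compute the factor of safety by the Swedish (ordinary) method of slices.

FS = 1.23

Ordinary method of slices: FS = Σ[c'·Δl_i + (W_i cosα_i)·tanφ'] / Σ W_i sinα_i, with Δl_i = b_i / cosα_i.
Slice 1: Δl = 2.4/cos(-2.7°) = 2.403 m; N'_1 = 88·cos(-2.7°) = 87.9; c'Δl = 11.05; W sinα = -4.1
Slice 2: Δl = 2.7/cos10.4° = 2.745 m; N'_2 = 286·cos10.4° = 281.3; c'Δl = 12.63; W sinα = 51.6
Slice 3: Δl = 2.6/cos24.7° = 2.862 m; N'_3 = 317·cos24.7° = 288.0; c'Δl = 13.16; W sinα = 132.5
Slice 4: Δl = 2.0/cos38.6° = 2.559 m; N'_4 = 186·cos38.6° = 145.4; c'Δl = 11.77; W sinα = 116.0
Slice 5: Δl = 2.4/cos55.1° = 4.195 m; N'_5 = 109·cos55.1° = 62.4; c'Δl = 19.30; W sinα = 89.4
Σc'Δl = 67.9 kN/m; ΣN' = 864.9 kN/m; ΣW sinα = 385.4 kN/m
Resisting = 67.9 + 864.9·tan25.1° = 67.9 + 405.2 = 473.1 kN/m
FS = 473.1 / 385.4 = 1.228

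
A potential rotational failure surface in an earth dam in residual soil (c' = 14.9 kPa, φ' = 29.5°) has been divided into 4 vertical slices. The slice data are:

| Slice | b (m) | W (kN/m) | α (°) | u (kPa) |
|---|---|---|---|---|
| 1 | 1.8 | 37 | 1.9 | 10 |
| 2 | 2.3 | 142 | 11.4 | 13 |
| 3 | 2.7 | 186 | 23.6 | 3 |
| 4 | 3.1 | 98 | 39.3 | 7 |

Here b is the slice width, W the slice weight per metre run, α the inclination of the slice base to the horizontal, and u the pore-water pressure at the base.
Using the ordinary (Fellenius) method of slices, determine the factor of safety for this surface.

Ordinary method of slices: FS = Σ[c'·Δl_i + (W_i cosα_i − u_i·Δl_i)·tanφ'] / Σ W_i sinα_i, with Δl_i = b_i / cosα_i.
Slice 1: Δl = 1.8/cos1.9° = 1.801 m; N'_1 = 37·cos1.9° − 10·1.801 = 19.0; c'Δl = 26.83; W sinα = 1.2
Slice 2: Δl = 2.3/cos11.4° = 2.346 m; N'_2 = 142·cos11.4° − 13·2.346 = 108.7; c'Δl = 34.96; W sinα = 28.1
Slice 3: Δl = 2.7/cos23.6° = 2.946 m; N'_3 = 186·cos23.6° − 3·2.946 = 161.6; c'Δl = 43.90; W sinα = 74.5
Slice 4: Δl = 3.1/cos39.3° = 4.006 m; N'_4 = 98·cos39.3° − 7·4.006 = 47.8; c'Δl = 59.69; W sinα = 62.1
Σc'Δl = 165.4 kN/m; ΣN' = 337.1 kN/m; ΣW sinα = 165.8 kN/m
Resisting = 165.4 + 337.1·tan29.5° = 165.4 + 190.7 = 356.1 kN/m
FS = 356.1 / 165.8 = 2.147

FS = 2.15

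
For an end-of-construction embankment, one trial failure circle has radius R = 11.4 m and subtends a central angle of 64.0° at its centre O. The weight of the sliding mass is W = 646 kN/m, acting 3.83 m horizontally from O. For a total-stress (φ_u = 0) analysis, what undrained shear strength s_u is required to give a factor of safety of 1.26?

FS = s_u·L_a·R / (W·d), so s_u = FS·W·d / (L_a·R).
Arc length L_a = R·θ = 11.4·(64.0°·π/180) = 11.4·1.1170 = 12.73 m
s_u = 1.26·646·3.83 / (12.73·11.4) = 3117.5 / 145.17 = 21.48 kPa

s_u = 21.5 kPa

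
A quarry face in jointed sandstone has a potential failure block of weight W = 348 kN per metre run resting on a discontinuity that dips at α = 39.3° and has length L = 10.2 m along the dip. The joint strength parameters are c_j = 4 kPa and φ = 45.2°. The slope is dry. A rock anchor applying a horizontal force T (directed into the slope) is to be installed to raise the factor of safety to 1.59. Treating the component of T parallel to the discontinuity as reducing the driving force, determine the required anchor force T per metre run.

T = 21 kN/m

Resolving forces along and normal to the sliding plane, with the horizontal anchor force T adding T·sinα to the effective normal force and T·cosα acting up the plane against the driving force:
FS = [c_jL + (W cosα + T sinα) tanφ] / [W sinα − T cosα]
Without the anchor: N' = 269.3 kN/m, driving T_d = 220.4 kN/m, resisting R = 4·10.2 + 269.3·tan45.2° = 312.0 kN/m, FS = 1.42.
Setting FS = 1.59 and solving for T:
1.59·(220.4 − T cos39.3°) = 312.0 + T sin39.3°·tan45.2°
T·(sin39.3°·tan45.2° + 1.59·cos39.3°) = 1.59·220.4 − 312.0
T·(0.6334·1.0070 + 1.59·0.7738) = 350.5 − 312.0 = 38.5
T·1.8682 = 38.5
T = 20.6 kN/m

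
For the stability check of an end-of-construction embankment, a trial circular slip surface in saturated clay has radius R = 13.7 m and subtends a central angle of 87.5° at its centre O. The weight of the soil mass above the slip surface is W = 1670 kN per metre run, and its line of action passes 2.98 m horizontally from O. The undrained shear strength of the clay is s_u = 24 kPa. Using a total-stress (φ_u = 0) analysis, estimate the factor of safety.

FS = 1.38

Taking moments about the centre O, the resisting moment is provided by the undrained shear strength acting along the arc:
Arc length L_a = R·θ = 13.7·(87.5°·π/180) = 13.7·1.5272 = 20.92 m
M_R = s_u·L_a·R = 24·20.92·13.7 = 6879.2 kN·m/m
M_D = W·d = 1670·2.98 = 4976.6 kN·m/m
FS = M_R / M_D = 6879.2 / 4976.6 = 1.382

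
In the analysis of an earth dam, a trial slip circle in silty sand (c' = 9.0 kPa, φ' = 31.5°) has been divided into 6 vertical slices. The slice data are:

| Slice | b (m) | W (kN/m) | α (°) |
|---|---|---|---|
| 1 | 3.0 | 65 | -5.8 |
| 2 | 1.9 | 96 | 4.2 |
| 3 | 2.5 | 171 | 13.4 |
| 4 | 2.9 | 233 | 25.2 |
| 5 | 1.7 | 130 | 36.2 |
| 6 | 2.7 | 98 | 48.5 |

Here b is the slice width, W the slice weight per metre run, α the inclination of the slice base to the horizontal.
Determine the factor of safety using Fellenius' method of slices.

Ordinary method of slices: FS = Σ[c'·Δl_i + (W_i cosα_i)·tanφ'] / Σ W_i sinα_i, with Δl_i = b_i / cosα_i.
Slice 1: Δl = 3.0/cos(-5.8°) = 3.015 m; N'_1 = 65·cos(-5.8°) = 64.7; c'Δl = 27.14; W sinα = -6.6
Slice 2: Δl = 1.9/cos4.2° = 1.905 m; N'_2 = 96·cos4.2° = 95.7; c'Δl = 17.15; W sinα = 7.0
Slice 3: Δl = 2.5/cos13.4° = 2.570 m; N'_3 = 171·cos13.4° = 166.3; c'Δl = 23.13; W sinα = 39.6
Slice 4: Δl = 2.9/cos25.2° = 3.205 m; N'_4 = 233·cos25.2° = 210.8; c'Δl = 28.85; W sinα = 99.2
Slice 5: Δl = 1.7/cos36.2° = 2.107 m; N'_5 = 130·cos36.2° = 104.9; c'Δl = 18.96; W sinα = 76.8
Slice 6: Δl = 2.7/cos48.5° = 4.075 m; N'_6 = 98·cos48.5° = 64.9; c'Δl = 36.67; W sinα = 73.4
Σc'Δl = 151.9 kN/m; ΣN' = 707.4 kN/m; ΣW sinα = 289.5 kN/m
Resisting = 151.9 + 707.4·tan31.5° = 151.9 + 433.5 = 585.4 kN/m
FS = 585.4 / 289.5 = 2.022

FS = 2.02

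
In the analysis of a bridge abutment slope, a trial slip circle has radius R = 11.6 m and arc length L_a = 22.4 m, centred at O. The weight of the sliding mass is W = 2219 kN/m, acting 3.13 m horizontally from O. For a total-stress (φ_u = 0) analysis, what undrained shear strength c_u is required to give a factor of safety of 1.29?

FS = c_u·L_a·R / (W·d), so c_u = FS·W·d / (L_a·R).
c_u = 1.29·2219·3.13 / (22.40·11.6) = 8959.7 / 259.84 = 34.48 kPa

c_u = 34.5 kPa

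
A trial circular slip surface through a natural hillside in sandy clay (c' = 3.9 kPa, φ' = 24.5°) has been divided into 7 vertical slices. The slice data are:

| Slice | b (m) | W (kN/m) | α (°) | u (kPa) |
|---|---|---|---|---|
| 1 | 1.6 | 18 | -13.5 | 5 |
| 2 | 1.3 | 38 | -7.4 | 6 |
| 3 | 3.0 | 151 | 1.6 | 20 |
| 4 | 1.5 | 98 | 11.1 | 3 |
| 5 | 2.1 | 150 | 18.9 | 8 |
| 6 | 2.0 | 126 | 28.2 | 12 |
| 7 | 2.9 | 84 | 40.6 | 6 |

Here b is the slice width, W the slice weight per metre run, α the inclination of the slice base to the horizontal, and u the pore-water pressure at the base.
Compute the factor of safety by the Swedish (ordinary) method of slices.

FS = 1.56

Ordinary method of slices: FS = Σ[c'·Δl_i + (W_i cosα_i − u_i·Δl_i)·tanφ'] / Σ W_i sinα_i, with Δl_i = b_i / cosα_i.
Slice 1: Δl = 1.6/cos(-13.5°) = 1.645 m; N'_1 = 18·cos(-13.5°) − 5·1.645 = 9.3; c'Δl = 6.42; W sinα = -4.2
Slice 2: Δl = 1.3/cos(-7.4°) = 1.311 m; N'_2 = 38·cos(-7.4°) − 6·1.311 = 29.8; c'Δl = 5.11; W sinα = -4.9
Slice 3: Δl = 3.0/cos1.6° = 3.001 m; N'_3 = 151·cos1.6° − 20·3.001 = 90.9; c'Δl = 11.70; W sinα = 4.2
Slice 4: Δl = 1.5/cos11.1° = 1.529 m; N'_4 = 98·cos11.1° − 3·1.529 = 91.6; c'Δl = 5.96; W sinα = 18.9
Slice 5: Δl = 2.1/cos18.9° = 2.220 m; N'_5 = 150·cos18.9° − 8·2.220 = 124.2; c'Δl = 8.66; W sinα = 48.6
Slice 6: Δl = 2.0/cos28.2° = 2.269 m; N'_6 = 126·cos28.2° − 12·2.269 = 83.8; c'Δl = 8.85; W sinα = 59.5
Slice 7: Δl = 2.9/cos40.6° = 3.819 m; N'_7 = 84·cos40.6° − 6·3.819 = 40.9; c'Δl = 14.90; W sinα = 54.7
Σc'Δl = 61.6 kN/m; ΣN' = 470.4 kN/m; ΣW sinα = 176.8 kN/m
Resisting = 61.6 + 470.4·tan24.5° = 61.6 + 214.4 = 276.0 kN/m
FS = 276.0 / 176.8 = 1.561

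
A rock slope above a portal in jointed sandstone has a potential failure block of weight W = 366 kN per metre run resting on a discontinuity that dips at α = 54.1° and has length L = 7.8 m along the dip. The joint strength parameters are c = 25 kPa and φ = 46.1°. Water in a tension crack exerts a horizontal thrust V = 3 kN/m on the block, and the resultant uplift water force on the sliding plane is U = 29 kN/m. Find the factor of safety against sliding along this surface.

Resolving the block weight along and normal to the plane and applying the Mohr–Coulomb strength on the joint:
N' = W cosα − U − V sinα = 366·cos54.1° − 29 − 3·sin54.1° = 183.2 kN/m
Driving force T = W sinα + V cosα = 366·sin54.1° + 3·cos54.1° = 298.2 kN/m
Resisting force R = c·L + N'·tanφ = 25·7.8 + 183.2·tan46.1° = 195.0 + 190.4 = 385.4 kN/m
FS = R / T = 385.4 / 298.2 = 1.292

FS = 1.29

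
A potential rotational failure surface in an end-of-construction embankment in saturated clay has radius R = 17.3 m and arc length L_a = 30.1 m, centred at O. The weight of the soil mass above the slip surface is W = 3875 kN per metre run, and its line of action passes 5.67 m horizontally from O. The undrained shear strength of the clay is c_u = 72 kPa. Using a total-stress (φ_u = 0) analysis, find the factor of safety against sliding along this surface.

Taking moments about the centre O, the resisting moment is provided by the undrained shear strength acting along the arc:
M_R = c_u·L_a·R = 72·30.10·17.3 = 37492.6 kN·m/m
M_D = W·d = 3875·5.67 = 21971.2 kN·m/m
FS = M_R / M_D = 37492.6 / 21971.2 = 1.706

FS = 1.71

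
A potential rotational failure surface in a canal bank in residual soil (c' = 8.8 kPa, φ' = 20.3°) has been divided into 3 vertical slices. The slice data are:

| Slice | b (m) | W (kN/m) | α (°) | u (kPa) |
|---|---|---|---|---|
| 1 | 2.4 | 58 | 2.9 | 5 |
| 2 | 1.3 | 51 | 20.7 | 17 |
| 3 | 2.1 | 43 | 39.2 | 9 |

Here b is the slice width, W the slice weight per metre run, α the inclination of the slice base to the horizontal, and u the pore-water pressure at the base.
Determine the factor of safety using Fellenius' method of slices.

Ordinary method of slices: FS = Σ[c'·Δl_i + (W_i cosα_i − u_i·Δl_i)·tanφ'] / Σ W_i sinα_i, with Δl_i = b_i / cosα_i.
Slice 1: Δl = 2.4/cos2.9° = 2.403 m; N'_1 = 58·cos2.9° − 5·2.403 = 45.9; c'Δl = 21.15; W sinα = 2.9
Slice 2: Δl = 1.3/cos20.7° = 1.390 m; N'_2 = 51·cos20.7° − 17·1.390 = 24.1; c'Δl = 12.23; W sinα = 18.0
Slice 3: Δl = 2.1/cos39.2° = 2.710 m; N'_3 = 43·cos39.2° − 9·2.710 = 8.9; c'Δl = 23.85; W sinα = 27.2
Σc'Δl = 57.2 kN/m; ΣN' = 78.9 kN/m; ΣW sinα = 48.1 kN/m
Resisting = 57.2 + 78.9·tan20.3° = 57.2 + 29.2 = 86.4 kN/m
FS = 86.4 / 48.1 = 1.795

FS = 1.80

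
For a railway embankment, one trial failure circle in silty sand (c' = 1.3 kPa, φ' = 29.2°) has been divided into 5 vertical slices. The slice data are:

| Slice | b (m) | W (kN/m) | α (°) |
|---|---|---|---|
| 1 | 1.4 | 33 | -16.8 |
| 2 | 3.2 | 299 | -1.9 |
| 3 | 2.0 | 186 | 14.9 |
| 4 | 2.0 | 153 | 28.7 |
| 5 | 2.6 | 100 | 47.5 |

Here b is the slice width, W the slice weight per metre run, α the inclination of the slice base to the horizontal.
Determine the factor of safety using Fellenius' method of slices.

FS = 2.36

Ordinary method of slices: FS = Σ[c'·Δl_i + (W_i cosα_i)·tanφ'] / Σ W_i sinα_i, with Δl_i = b_i / cosα_i.
Slice 1: Δl = 1.4/cos(-16.8°) = 1.462 m; N'_1 = 33·cos(-16.8°) = 31.6; c'Δl = 1.90; W sinα = -9.5
Slice 2: Δl = 3.2/cos(-1.9°) = 3.202 m; N'_2 = 299·cos(-1.9°) = 298.8; c'Δl = 4.16; W sinα = -9.9
Slice 3: Δl = 2.0/cos14.9° = 2.070 m; N'_3 = 186·cos14.9° = 179.7; c'Δl = 2.69; W sinα = 47.8
Slice 4: Δl = 2.0/cos28.7° = 2.280 m; N'_4 = 153·cos28.7° = 134.2; c'Δl = 2.96; W sinα = 73.5
Slice 5: Δl = 2.6/cos47.5° = 3.848 m; N'_5 = 100·cos47.5° = 67.6; c'Δl = 5.00; W sinα = 73.7
Σc'Δl = 16.7 kN/m; ΣN' = 711.9 kN/m; ΣW sinα = 175.6 kN/m
Resisting = 16.7 + 711.9·tan29.2° = 16.7 + 397.9 = 414.6 kN/m
FS = 414.6 / 175.6 = 2.361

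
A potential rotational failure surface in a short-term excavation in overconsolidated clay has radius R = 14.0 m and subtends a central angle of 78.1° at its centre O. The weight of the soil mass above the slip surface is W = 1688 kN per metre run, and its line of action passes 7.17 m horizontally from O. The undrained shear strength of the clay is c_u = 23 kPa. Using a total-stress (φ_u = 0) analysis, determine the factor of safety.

FS = 0.51

Taking moments about the centre O, the resisting moment is provided by the undrained shear strength acting along the arc:
Arc length L_a = R·θ = 14.0·(78.1°·π/180) = 14.0·1.3631 = 19.08 m
M_R = c_u·L_a·R = 23·19.08·14.0 = 6144.9 kN·m/m
M_D = W·d = 1688·7.17 = 12103.0 kN·m/m
FS = M_R / M_D = 6144.9 / 12103.0 = 0.508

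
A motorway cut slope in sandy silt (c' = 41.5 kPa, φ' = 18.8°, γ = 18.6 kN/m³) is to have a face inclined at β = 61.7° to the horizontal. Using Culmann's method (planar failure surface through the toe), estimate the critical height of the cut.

Culmann's analysis gives the critical failure plane at α_cr = (β + φ')/2 = (61.7 + 18.8)/2 = 40.2°, and the critical height
H_c = (4c'/γ) · sinβ cosφ' / [1 − cos(β − φ')]
    = (4·41.5/18.6) · sin61.7°·cos18.8° / [1 − cos(42.9°)]
    = 8.925 · 0.8805·0.9466 / [1 − 0.7325]
    = 8.925 · 0.8335 / 0.2675
    = 27.81 m

H_c = 27.81 m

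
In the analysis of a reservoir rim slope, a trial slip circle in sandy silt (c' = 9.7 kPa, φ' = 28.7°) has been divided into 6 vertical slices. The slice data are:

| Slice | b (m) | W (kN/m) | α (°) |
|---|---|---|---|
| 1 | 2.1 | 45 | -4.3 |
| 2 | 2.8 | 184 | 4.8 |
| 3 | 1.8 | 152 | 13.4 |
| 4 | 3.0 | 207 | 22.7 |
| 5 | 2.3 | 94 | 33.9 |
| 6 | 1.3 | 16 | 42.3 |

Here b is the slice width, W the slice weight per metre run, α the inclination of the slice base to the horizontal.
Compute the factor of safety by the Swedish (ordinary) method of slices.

FS = 2.63

Ordinary method of slices: FS = Σ[c'·Δl_i + (W_i cosα_i)·tanφ'] / Σ W_i sinα_i, with Δl_i = b_i / cosα_i.
Slice 1: Δl = 2.1/cos(-4.3°) = 2.106 m; N'_1 = 45·cos(-4.3°) = 44.9; c'Δl = 20.43; W sinα = -3.4
Slice 2: Δl = 2.8/cos4.8° = 2.810 m; N'_2 = 184·cos4.8° = 183.4; c'Δl = 27.26; W sinα = 15.4
Slice 3: Δl = 1.8/cos13.4° = 1.850 m; N'_3 = 152·cos13.4° = 147.9; c'Δl = 17.95; W sinα = 35.2
Slice 4: Δl = 3.0/cos22.7° = 3.252 m; N'_4 = 207·cos22.7° = 191.0; c'Δl = 31.54; W sinα = 79.9
Slice 5: Δl = 2.3/cos33.9° = 2.771 m; N'_5 = 94·cos33.9° = 78.0; c'Δl = 26.88; W sinα = 52.4
Slice 6: Δl = 1.3/cos42.3° = 1.758 m; N'_6 = 16·cos42.3° = 11.8; c'Δl = 17.05; W sinα = 10.8
Σc'Δl = 141.1 kN/m; ΣN' = 656.9 kN/m; ΣW sinα = 190.3 kN/m
Resisting = 141.1 + 656.9·tan28.7° = 141.1 + 359.6 = 500.8 kN/m
FS = 500.8 / 190.3 = 2.631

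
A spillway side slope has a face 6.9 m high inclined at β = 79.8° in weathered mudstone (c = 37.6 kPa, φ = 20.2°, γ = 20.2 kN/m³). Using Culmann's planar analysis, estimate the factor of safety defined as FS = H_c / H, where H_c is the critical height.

H_c = (4c/γ) · sinβ cosφ / [1 − cos(β − φ)]
    = (4·37.6/20.2) · sin79.8°·cos20.2° / [1 − cos59.6°]
    = 7.446 · 0.9237 / 0.4940 = 13.92 m
FS = H_c / H = 13.92 / 6.9 = 2.018

FS = 2.02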